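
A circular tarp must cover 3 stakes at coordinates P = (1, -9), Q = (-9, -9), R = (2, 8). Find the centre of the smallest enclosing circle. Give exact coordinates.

(-3.5, -0.5)

Side lengths²: PQ² = 100, PR² = 290, QR² = 410.
Since QR² = 410 ≥ 290 + 100 = 390, the angle opposite QR is not acute, so the smallest enclosing circle has QR as diameter.
Centre = midpoint of QR = (-3.5, -0.5), r² = 410/4 = 102.5.
Centre = (-3.5, -0.5).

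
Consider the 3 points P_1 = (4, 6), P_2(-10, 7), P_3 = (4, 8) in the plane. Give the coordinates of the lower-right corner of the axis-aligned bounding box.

(4, 6)

x-range [-10, 4], y-range [6, 8].
The lower-right corner is (4, 6).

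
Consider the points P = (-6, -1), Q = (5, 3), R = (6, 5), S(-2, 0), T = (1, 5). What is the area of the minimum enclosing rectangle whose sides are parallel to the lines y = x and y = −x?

In coordinates u = x + y, v = x − y the rectangle is axis-aligned; the map (x,y)→(u,v) scales areas by 2.
u-values: -7, 8, 11, -2, 6; range = 11 − (-7) = 18.
v-values: -5, 2, 1, -2, -4; range = 2 − (-5) = 7.
Area = (18 × 7) / 2 = 63.

63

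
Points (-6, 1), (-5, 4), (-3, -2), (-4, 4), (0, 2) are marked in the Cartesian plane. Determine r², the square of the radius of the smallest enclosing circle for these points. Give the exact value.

The minimum enclosing circle of a finite set is fixed by two of the points (as a diameter) or three (as a circumcircle).
The minimum enclosing circle is determined by three boundary points: (-5, 4), (-3, -2), (0, 2).
Their circumcentre is (-83/26, 33/26) with r² = 3625/338.
The farthest remaining point (-4, 4) is at distance² 2741/338 ≤ 3625/338.

3625/338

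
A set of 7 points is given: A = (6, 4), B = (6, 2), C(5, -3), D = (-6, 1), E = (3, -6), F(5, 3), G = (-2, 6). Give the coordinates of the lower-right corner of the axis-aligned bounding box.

(6, -6)

x-range [-6, 6], y-range [-6, 6].
The lower-right corner is (6, -6).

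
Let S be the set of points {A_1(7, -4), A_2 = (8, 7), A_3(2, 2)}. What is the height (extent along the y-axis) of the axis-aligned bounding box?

11

max y = 7, min y = -4, so height = 11.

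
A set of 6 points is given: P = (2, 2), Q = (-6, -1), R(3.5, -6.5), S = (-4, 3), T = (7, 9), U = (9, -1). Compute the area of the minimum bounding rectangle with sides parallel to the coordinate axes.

232.5

x ranges over [-6, 9], width 15.
y ranges over [-6.5, 9], height 15.5.
Area = 15 × 15.5 = 232.5.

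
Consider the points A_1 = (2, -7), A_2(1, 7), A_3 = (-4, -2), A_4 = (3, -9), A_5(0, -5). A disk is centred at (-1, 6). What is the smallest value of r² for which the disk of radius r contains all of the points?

The required radius is the distance from (-1, 6) to the farthest point.
Squared distances: 178, 5, 73, 241, 122.
Maximum is 241, attained at A_4.

241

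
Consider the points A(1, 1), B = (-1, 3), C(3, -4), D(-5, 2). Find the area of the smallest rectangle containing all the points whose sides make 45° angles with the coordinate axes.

In coordinates u = x + y, v = x − y the rectangle is axis-aligned; the map (x,y)→(u,v) scales areas by 2.
u-values: 2, 2, -1, -3; range = 2 − (-3) = 5.
v-values: 0, -4, 7, -7; range = 7 − (-7) = 14.
Area = (5 × 14) / 2 = 35.

35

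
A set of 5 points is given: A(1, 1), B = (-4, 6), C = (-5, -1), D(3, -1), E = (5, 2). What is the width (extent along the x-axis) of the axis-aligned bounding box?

max x = 5, min x = -5, so width = 10.

10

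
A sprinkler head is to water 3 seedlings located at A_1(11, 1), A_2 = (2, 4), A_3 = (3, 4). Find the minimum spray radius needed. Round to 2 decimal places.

4.74

Side lengths²: A_1A_2² = 90, A_1A_3² = 73, A_2A_3² = 1.
Since A_1A_2² = 90 ≥ 73 + 1 = 74, the angle opposite A_1A_2 is not acute, so the smallest enclosing circle has A_1A_2 as diameter.
Centre = midpoint of A_1A_2 = (6.5, 2.5), r² = 90/4 = 22.5.
r = √(22.5) ≈ 4.74.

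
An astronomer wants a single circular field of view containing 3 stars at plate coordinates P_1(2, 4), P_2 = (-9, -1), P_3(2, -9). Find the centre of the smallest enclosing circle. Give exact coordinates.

Side lengths²: P_1P_2² = 146, P_1P_3² = 169, P_2P_3² = 185.
Since P_2P_3² = 185 < 169 + 146 = 315, the triangle is acute, so the smallest enclosing circle is the circumcircle.
Circumcentre = (-37/22, -2.5), r² = 13505/242.
Centre = (-37/22, -2.5).

(-37/22, -2.5)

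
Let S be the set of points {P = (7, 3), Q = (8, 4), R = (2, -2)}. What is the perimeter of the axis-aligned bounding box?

24

Width = max x − min x = 8 − 2 = 6.
Height = max y − min y = 4 − (-2) = 6.
Perimeter = 2(6 + 6) = 24.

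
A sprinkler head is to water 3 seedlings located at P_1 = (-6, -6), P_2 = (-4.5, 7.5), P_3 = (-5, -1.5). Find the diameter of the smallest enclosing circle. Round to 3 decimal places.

13.583

Side lengths²: P_1P_2² = 184.5, P_1P_3² = 21.25, P_2P_3² = 81.25.
Since P_1P_2² = 184.5 ≥ 81.25 + 21.25 = 102.5, the angle opposite P_1P_2 is not acute, so the smallest enclosing circle has P_1P_2 as diameter.
Centre = midpoint of P_1P_2 = (-5.25, 0.75), r² = 184.5/4 = 46.125.
Diameter = 2r = 2√(46.125) ≈ 13.583.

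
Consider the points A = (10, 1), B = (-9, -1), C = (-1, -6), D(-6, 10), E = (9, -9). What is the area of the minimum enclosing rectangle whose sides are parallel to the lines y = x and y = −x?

357

In coordinates u = x + y, v = x − y the rectangle is axis-aligned; the map (x,y)→(u,v) scales areas by 2.
u-values: 11, -10, -7, 4, 0; range = 11 − (-10) = 21.
v-values: 9, -8, 5, -16, 18; range = 18 − (-16) = 34.
Area = (21 × 34) / 2 = 357.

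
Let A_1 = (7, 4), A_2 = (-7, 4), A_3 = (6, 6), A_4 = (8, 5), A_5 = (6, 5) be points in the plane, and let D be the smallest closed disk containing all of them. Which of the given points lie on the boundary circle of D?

The minimum enclosing circle of a finite set is fixed by two of the points (as a diameter) or three (as a circumcircle).
The farthest pair is A_2–A_4 with squared distance 226. The circle on this segment as diameter has centre (0.5, 4.5) and r² = 226/4 = 56.5.
Check A_1: distance² to centre = 42.5 ≤ 56.5, so it lies inside.
All remaining points lie in this disk, and no smaller disk contains both endpoints, so this is the minimum enclosing circle.
The points at distance exactly r from the centre are A_2, A_4 — 2 points.

A_2, A_4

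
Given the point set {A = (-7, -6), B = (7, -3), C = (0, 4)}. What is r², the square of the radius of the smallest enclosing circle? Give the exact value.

Side lengths²: AB² = 205, AC² = 149, BC² = 98.
Since AB² = 205 < 149 + 98 = 247, the triangle is acute, so the smallest enclosing circle is the circumcircle.
Circumcentre = (-9/34, -111/34), r² = 30545/578.

30545/578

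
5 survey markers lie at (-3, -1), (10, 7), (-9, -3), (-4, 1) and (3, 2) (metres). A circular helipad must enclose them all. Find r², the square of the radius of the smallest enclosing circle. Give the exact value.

115.25

The farthest pair is (10, 7)–(-9, -3) with squared distance 461. The circle on this segment as diameter has centre (0.5, 2) and r² = 461/4 = 115.25.
Check (-3, -1): distance² to centre = 21.25 ≤ 115.25, so it lies inside.
All remaining points lie in this disk, and no smaller disk contains both endpoints, so this is the minimum enclosing circle.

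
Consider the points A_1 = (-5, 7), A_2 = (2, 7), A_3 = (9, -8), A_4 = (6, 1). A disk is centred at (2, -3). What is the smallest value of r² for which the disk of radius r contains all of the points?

The required radius is the distance from (2, -3) to the farthest point.
Squared distances: 149, 100, 74, 32.
Maximum is 149, attained at A_1.

149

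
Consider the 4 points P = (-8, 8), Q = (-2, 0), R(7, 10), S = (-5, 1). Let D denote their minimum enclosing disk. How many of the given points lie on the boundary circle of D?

3

A smallest enclosing disk is always determined by at most three of the input points on its boundary.
The minimum enclosing circle is determined by three boundary points: P, R, S.
Their circumcentre is (-19/74, 531/74) with r² = 166025/2738.
The farthest remaining point Q is at distance² 149301/2738 ≤ 166025/2738.
The points at distance exactly r from the centre are P, R, S — 3 points.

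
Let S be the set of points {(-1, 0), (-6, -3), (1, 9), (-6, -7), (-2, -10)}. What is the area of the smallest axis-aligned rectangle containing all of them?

133

x ranges over [-6, 1], width 7.
y ranges over [-10, 9], height 19.
Area = 7 × 19 = 133.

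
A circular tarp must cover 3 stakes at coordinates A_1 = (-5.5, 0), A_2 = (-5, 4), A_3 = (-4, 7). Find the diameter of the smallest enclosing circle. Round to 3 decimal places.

7.159

Side lengths²: A_1A_2² = 16.25, A_1A_3² = 51.25, A_2A_3² = 10.
Since A_1A_3² = 51.25 ≥ 16.25 + 10 = 26.25, the angle opposite A_1A_3 is not acute, so the smallest enclosing circle has A_1A_3 as diameter.
Centre = midpoint of A_1A_3 = (-4.75, 3.5), r² = 51.25/4 = 12.8125.
Diameter = 2r = 2√(12.8125) ≈ 7.159.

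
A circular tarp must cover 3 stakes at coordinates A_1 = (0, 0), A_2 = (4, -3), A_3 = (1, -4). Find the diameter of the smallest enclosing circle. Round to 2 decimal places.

5.01

Side lengths²: A_1A_2² = 25, A_1A_3² = 17, A_2A_3² = 10.
Since A_1A_2² = 25 < 17 + 10 = 27, the triangle is acute, so the smallest enclosing circle is the circumcircle.
Circumcentre = (49/26, -43/26), r² = 2125/338.
Diameter = 2r = 2√(2125/338) ≈ 5.01.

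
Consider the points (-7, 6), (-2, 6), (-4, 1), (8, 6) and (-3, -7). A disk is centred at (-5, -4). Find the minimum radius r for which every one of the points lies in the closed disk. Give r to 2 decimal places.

16.40

The required radius is the distance from (-5, -4) to the farthest point.
Squared distances: 104, 109, 26, 269, 13.
Maximum is 269, attained at (8, 6).
r = √269 ≈ 16.40.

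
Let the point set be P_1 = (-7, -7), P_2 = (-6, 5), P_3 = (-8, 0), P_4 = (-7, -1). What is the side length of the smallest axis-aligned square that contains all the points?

The bounding box has width 2 and height 12.
An axis-aligned square enclosing the set must have side ≥ max(width, height).
So the minimum side is max(2, 12) = 12.

12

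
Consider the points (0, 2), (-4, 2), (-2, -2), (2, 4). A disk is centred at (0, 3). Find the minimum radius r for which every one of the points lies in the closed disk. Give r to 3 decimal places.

5.385

The required radius is the distance from (0, 3) to the farthest point.
Squared distances: 1, 17, 29, 5.
Maximum is 29, attained at (-2, -2).
r = √29 ≈ 5.385.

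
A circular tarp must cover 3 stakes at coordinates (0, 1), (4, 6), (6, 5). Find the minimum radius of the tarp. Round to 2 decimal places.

3.61

Call the three points A, B, C in the order given.
Side lengths²: AB² = 41, AC² = 52, BC² = 5.
Since AC² = 52 ≥ 41 + 5 = 46, the angle opposite AC is not acute, so the smallest enclosing circle has AC as diameter.
Centre = midpoint of AC = (3, 3), r² = 52/4 = 13.
r = √13 ≈ 3.61.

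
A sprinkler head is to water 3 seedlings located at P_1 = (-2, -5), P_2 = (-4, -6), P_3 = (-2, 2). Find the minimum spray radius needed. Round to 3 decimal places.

4.123

Side lengths²: P_1P_2² = 5, P_1P_3² = 49, P_2P_3² = 68.
Since P_2P_3² = 68 ≥ 49 + 5 = 54, the angle opposite P_2P_3 is not acute, so the smallest enclosing circle has P_2P_3 as diameter.
Centre = midpoint of P_2P_3 = (-3, -2), r² = 68/4 = 17.
r = √17 ≈ 4.123.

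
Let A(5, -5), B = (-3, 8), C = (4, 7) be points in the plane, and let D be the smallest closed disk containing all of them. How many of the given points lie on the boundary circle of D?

2

Side lengths²: AB² = 233, AC² = 145, BC² = 50.
Since AB² = 233 ≥ 145 + 50 = 195, the angle opposite AB is not acute, so the smallest enclosing circle has AB as diameter.
Centre = midpoint of AB = (1, 1.5), r² = 233/4 = 58.25.
The points at distance exactly r from the centre are A, B — 2 points.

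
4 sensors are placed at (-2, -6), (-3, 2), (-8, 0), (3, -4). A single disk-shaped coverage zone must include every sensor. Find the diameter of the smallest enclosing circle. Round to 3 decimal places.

The farthest pair is (-8, 0)–(3, -4) with squared distance 137. The circle on this segment as diameter has centre (-2.5, -2) and r² = 137/4 = 34.25.
Check (-2, -6): distance² to centre = 16.25 ≤ 34.25, so it lies inside.
All remaining points lie in this disk, and no smaller disk contains both endpoints, so this is the minimum enclosing circle.
Diameter = 2r = 2√(34.25) ≈ 11.705.

11.705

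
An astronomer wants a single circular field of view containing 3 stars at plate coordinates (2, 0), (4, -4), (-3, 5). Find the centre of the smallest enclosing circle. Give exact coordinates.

Call the three points A, B, C in the order given.
Side lengths²: AB² = 20, AC² = 50, BC² = 130.
Since BC² = 130 ≥ 50 + 20 = 70, the angle opposite BC is not acute, so the smallest enclosing circle has BC as diameter.
Centre = midpoint of BC = (0.5, 0.5), r² = 130/4 = 32.5.
Centre = (0.5, 0.5).

(0.5, 0.5)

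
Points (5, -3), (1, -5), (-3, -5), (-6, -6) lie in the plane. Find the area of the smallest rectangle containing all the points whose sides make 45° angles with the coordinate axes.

In coordinates u = x + y, v = x − y the rectangle is axis-aligned; the map (x,y)→(u,v) scales areas by 2.
u-values: 2, -4, -8, -12; range = 2 − (-12) = 14.
v-values: 8, 6, 2, 0; range = 8 − 0 = 8.
Area = (14 × 8) / 2 = 56.

56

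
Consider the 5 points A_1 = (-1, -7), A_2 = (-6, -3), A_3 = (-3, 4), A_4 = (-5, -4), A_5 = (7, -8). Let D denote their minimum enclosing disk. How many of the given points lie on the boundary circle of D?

By Welzl's lemma the MEC is supported by two points (diametrically opposite) or three points (on a circumcircle).
The minimum enclosing circle is determined by three boundary points: A_2, A_3, A_5.
Their circumcentre is (94/53, -116/53) with r² = 171593/2809.
The farthest remaining point A_4 is at distance² 138097/2809 ≤ 171593/2809.
The points at distance exactly r from the centre are A_2, A_3, A_5 — 3 points.

3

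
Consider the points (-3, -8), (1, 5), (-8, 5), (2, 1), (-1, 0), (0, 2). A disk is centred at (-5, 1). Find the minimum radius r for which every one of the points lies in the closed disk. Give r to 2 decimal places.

9.22

The required radius is the distance from (-5, 1) to the farthest point.
Squared distances: 85, 52, 25, 49, 17, 26.
Maximum is 85, attained at (-3, -8).
r = √85 ≈ 9.22.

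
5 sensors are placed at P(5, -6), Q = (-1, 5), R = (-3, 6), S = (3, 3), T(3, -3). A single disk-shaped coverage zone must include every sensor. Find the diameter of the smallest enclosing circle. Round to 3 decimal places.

14.422

The minimum enclosing circle of a finite set is fixed by two of the points (as a diameter) or three (as a circumcircle).
The farthest pair is P–R with squared distance 208. The circle on this segment as diameter has centre (1, 0) and r² = 208/4 = 52.
Check Q: distance² to centre = 29 ≤ 52, so it lies inside.
All remaining points lie in this disk, and no smaller disk contains both endpoints, so this is the minimum enclosing circle.
Diameter = 2r = 2√52 ≈ 14.422.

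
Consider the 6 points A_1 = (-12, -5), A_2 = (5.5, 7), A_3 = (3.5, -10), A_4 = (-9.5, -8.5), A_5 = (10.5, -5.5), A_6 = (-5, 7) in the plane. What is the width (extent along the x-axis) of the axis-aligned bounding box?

22.5

max x = 10.5, min x = -12, so width = 22.5.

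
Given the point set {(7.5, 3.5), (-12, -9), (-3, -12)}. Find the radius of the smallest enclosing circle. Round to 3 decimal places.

Call the three points A, B, C in the order given.
Side lengths²: AB² = 536.5, AC² = 350.5, BC² = 90.
Since AB² = 536.5 ≥ 350.5 + 90 = 440.5, the angle opposite AB is not acute, so the smallest enclosing circle has AB as diameter.
Centre = midpoint of AB = (-2.25, -2.75), r² = 536.5/4 = 134.125.
r = √(134.125) ≈ 11.581.

11.581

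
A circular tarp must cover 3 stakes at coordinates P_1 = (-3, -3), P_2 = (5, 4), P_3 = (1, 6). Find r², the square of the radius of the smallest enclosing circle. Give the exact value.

Side lengths²: P_1P_2² = 113, P_1P_3² = 97, P_2P_3² = 20.
Since P_1P_2² = 113 < 97 + 20 = 117, the triangle is acute, so the smallest enclosing circle is the circumcircle.
Circumcentre = (37/44, 15/22), r² = 54805/1936.

54805/1936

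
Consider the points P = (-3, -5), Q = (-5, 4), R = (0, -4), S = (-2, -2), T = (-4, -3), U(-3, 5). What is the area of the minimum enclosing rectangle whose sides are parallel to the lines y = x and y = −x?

In coordinates u = x + y, v = x − y the rectangle is axis-aligned; the map (x,y)→(u,v) scales areas by 2.
u-values: -8, -1, -4, -4, -7, 2; range = 2 − (-8) = 10.
v-values: 2, -9, 4, 0, -1, -8; range = 4 − (-9) = 13.
Area = (10 × 13) / 2 = 65.

65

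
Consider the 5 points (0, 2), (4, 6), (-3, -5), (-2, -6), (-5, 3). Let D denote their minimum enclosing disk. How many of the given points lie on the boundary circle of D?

3

The minimum enclosing circle of a finite set is fixed by two of the points (as a diameter) or three (as a circumcircle).
The farthest pair is (4, 6)–(-2, -6) with squared distance 180. The circle on this segment as diameter has centre (1, 0) and r² = 180/4 = 45.
Check (0, 2): distance² to centre = 5 ≤ 45, so it lies inside.
All remaining points lie in this disk, and no smaller disk contains both endpoints, so this is the minimum enclosing circle.
The points at distance exactly r from the centre are (4, 6), (-2, -6), (-5, 3) — 3 points.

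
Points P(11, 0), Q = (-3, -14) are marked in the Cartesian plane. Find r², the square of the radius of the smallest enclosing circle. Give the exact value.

The smallest circle enclosing two points has them as diameter endpoints.
Centre = midpoint = (4, -7); r² = |PQ|²/4 = 392/4 = 98.

98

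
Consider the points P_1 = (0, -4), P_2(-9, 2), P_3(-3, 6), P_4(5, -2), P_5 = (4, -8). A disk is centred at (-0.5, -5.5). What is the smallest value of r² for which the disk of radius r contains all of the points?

The required radius is the distance from (-0.5, -5.5) to the farthest point.
Squared distances: 2.5, 128.5, 138.5, 42.5, 26.5.
Maximum is 138.5, attained at P_3.

138.5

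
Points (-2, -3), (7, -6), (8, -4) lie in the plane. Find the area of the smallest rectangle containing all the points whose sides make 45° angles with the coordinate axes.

54

In coordinates u = x + y, v = x − y the rectangle is axis-aligned; the map (x,y)→(u,v) scales areas by 2.
u-values: -5, 1, 4; range = 4 − (-5) = 9.
v-values: 1, 13, 12; range = 13 − 1 = 12.
Area = (9 × 12) / 2 = 54.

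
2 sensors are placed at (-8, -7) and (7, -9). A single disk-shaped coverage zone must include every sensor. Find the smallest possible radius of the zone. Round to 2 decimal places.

7.57

The smallest circle enclosing two points has them as diameter endpoints.
Centre = midpoint = (-0.5, -8); r² = |(-8, -7)−(7, -9)|²/4 = 229/4 = 57.25.
r = √(57.25) ≈ 7.57.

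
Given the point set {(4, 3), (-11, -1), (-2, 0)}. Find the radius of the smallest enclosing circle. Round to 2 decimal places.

7.76

Call the three points A, B, C in the order given.
Side lengths²: AB² = 241, AC² = 45, BC² = 82.
Since AB² = 241 ≥ 82 + 45 = 127, the angle opposite AB is not acute, so the smallest enclosing circle has AB as diameter.
Centre = midpoint of AB = (-3.5, 1), r² = 241/4 = 60.25.
r = √(60.25) ≈ 7.76.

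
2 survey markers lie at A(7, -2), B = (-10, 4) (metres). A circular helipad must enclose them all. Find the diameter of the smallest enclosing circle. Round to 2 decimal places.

18.03

The smallest circle enclosing two points has them as diameter endpoints.
Centre = midpoint = (-1.5, 1); r² = |AB|²/4 = 325/4 = 81.25.
Diameter = 2r = 2√(81.25) ≈ 18.03.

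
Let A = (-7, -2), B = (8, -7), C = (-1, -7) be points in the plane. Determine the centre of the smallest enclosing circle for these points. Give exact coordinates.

(0.5, -4.5)

Side lengths²: AB² = 250, AC² = 61, BC² = 81.
Since AB² = 250 ≥ 81 + 61 = 142, the angle opposite AB is not acute, so the smallest enclosing circle has AB as diameter.
Centre = midpoint of AB = (0.5, -4.5), r² = 250/4 = 62.5.
Centre = (0.5, -4.5).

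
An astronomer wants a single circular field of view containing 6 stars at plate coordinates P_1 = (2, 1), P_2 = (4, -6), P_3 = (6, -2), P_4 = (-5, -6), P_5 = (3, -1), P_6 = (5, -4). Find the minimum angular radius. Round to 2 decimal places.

5.85

The minimum enclosing circle of a finite set is fixed by two of the points (as a diameter) or three (as a circumcircle).
The farthest pair is P_3–P_4 with squared distance 137. The circle on this segment as diameter has centre (0.5, -4) and r² = 137/4 = 34.25.
Check P_1: distance² to centre = 27.25 ≤ 34.25, so it lies inside.
All remaining points lie in this disk, and no smaller disk contains both endpoints, so this is the minimum enclosing circle.
r = √(34.25) ≈ 5.85.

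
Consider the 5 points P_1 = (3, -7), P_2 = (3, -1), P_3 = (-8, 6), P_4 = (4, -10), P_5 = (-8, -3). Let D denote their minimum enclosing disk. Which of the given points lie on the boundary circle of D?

P_3, P_4

By Welzl's lemma the MEC is supported by two points (diametrically opposite) or three points (on a circumcircle).
The farthest pair is P_3–P_4 with squared distance 400. The circle on this segment as diameter has centre (-2, -2) and r² = 400/4 = 100.
Check P_1: distance² to centre = 50 ≤ 100, so it lies inside.
All remaining points lie in this disk, and no smaller disk contains both endpoints, so this is the minimum enclosing circle.
The points at distance exactly r from the centre are P_3, P_4 — 2 points.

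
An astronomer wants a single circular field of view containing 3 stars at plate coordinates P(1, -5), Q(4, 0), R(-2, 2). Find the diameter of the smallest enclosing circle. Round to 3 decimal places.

Side lengths²: PQ² = 34, PR² = 58, QR² = 40.
Since PR² = 58 < 40 + 34 = 74, the triangle is acute, so the smallest enclosing circle is the circumcircle.
Circumcentre = (5/18, -7/6), r² = 2465/162.
Diameter = 2r = 2√(2465/162) ≈ 7.802.

7.802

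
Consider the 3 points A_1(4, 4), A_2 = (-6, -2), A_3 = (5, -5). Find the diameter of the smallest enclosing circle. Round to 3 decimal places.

Side lengths²: A_1A_2² = 136, A_1A_3² = 82, A_2A_3² = 130.
Since A_1A_2² = 136 < 130 + 82 = 212, the triangle is acute, so the smallest enclosing circle is the circumcircle.
Circumcentre = (0.1875, -47/48), r² = 45305/1152.
Diameter = 2r = 2√(45305/1152) ≈ 12.542.

12.542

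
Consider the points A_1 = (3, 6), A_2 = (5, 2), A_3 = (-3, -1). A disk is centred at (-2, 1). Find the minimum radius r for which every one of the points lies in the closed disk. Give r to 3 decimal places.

The required radius is the distance from (-2, 1) to the farthest point.
Squared distances: 50, 50, 5.
Maximum is 50, attained at A_1.
r = √50 ≈ 7.071.

7.071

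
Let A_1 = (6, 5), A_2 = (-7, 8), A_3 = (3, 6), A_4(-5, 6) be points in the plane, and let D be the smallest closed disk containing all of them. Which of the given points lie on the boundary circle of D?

A_1, A_2

By Welzl's lemma the MEC is supported by two points (diametrically opposite) or three points (on a circumcircle).
The farthest pair is A_1–A_2 with squared distance 178. The circle on this segment as diameter has centre (-0.5, 6.5) and r² = 178/4 = 44.5.
Check A_3: distance² to centre = 12.5 ≤ 44.5, so it lies inside.
All remaining points lie in this disk, and no smaller disk contains both endpoints, so this is the minimum enclosing circle.
The points at distance exactly r from the centre are A_1, A_2 — 2 points.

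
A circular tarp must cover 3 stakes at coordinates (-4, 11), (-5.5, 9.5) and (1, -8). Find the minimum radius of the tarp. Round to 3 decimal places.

Call the three points A, B, C in the order given.
Side lengths²: AB² = 4.5, AC² = 386, BC² = 348.5.
Since AC² = 386 ≥ 348.5 + 4.5 = 353, the angle opposite AC is not acute, so the smallest enclosing circle has AC as diameter.
Centre = midpoint of AC = (-1.5, 1.5), r² = 386/4 = 96.5.
r = √(96.5) ≈ 9.823.

9.823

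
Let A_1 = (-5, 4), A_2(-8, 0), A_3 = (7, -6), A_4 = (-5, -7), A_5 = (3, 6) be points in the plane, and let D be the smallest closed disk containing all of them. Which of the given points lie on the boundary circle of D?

A_2, A_3, A_5

The minimum enclosing circle of a finite set is fixed by two of the points (as a diameter) or three (as a circumcircle).
The minimum enclosing circle is determined by three boundary points: A_2, A_3, A_5.
Their circumcentre is (1/26, -43/26) with r² = 22765/338.
The farthest remaining point A_1 is at distance² 19385/338 ≤ 22765/338.
The points at distance exactly r from the centre are A_2, A_3, A_5 — 3 points.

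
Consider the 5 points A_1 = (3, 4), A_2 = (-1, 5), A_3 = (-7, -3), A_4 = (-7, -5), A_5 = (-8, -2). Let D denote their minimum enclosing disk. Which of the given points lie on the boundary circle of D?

A_1, A_4

The minimum enclosing circle of a finite set is fixed by two of the points (as a diameter) or three (as a circumcircle).
The farthest pair is A_1–A_4 with squared distance 181. The circle on this segment as diameter has centre (-2, -0.5) and r² = 181/4 = 45.25.
Check A_2: distance² to centre = 31.25 ≤ 45.25, so it lies inside.
All remaining points lie in this disk, and no smaller disk contains both endpoints, so this is the minimum enclosing circle.
The points at distance exactly r from the centre are A_1, A_4 — 2 points.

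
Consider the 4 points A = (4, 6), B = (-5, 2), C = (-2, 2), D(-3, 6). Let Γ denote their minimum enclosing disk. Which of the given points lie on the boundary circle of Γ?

By Welzl's lemma the MEC is supported by two points (diametrically opposite) or three points (on a circumcircle).
The farthest pair is A–B with squared distance 97. The circle on this segment as diameter has centre (-0.5, 4) and r² = 97/4 = 24.25.
Check C: distance² to centre = 6.25 ≤ 24.25, so it lies inside.
All remaining points lie in this disk, and no smaller disk contains both endpoints, so this is the minimum enclosing circle.
The points at distance exactly r from the centre are A, B — 2 points.

A, B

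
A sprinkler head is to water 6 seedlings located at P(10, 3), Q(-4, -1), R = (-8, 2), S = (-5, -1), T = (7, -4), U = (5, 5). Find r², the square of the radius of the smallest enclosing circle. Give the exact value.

The minimum enclosing circle of a finite set is fixed by two of the points (as a diameter) or three (as a circumcircle).
The farthest pair is P–R with squared distance 325. The circle on this segment as diameter has centre (1, 2.5) and r² = 325/4 = 81.25.
Check Q: distance² to centre = 37.25 ≤ 81.25, so it lies inside.
All remaining points lie in this disk, and no smaller disk contains both endpoints, so this is the minimum enclosing circle.

81.25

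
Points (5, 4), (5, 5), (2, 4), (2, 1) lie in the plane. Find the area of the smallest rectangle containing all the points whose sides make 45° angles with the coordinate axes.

10.5

In coordinates u = x + y, v = x − y the rectangle is axis-aligned; the map (x,y)→(u,v) scales areas by 2.
u-values: 9, 10, 6, 3; range = 10 − 3 = 7.
v-values: 1, 0, -2, 1; range = 1 − (-2) = 3.
Area = (7 × 3) / 2 = 10.5.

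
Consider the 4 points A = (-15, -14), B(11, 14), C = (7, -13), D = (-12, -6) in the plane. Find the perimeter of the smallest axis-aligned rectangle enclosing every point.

Width = max x − min x = 11 − (-15) = 26.
Height = max y − min y = 14 − (-14) = 28.
Perimeter = 2(26 + 28) = 108.

108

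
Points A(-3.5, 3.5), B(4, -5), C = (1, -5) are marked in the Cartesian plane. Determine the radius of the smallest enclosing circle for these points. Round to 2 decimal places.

Side lengths²: AB² = 128.5, AC² = 92.5, BC² = 9.
Since AB² = 128.5 ≥ 92.5 + 9 = 101.5, the angle opposite AB is not acute, so the smallest enclosing circle has AB as diameter.
Centre = midpoint of AB = (0.25, -0.75), r² = 128.5/4 = 32.125.
r = √(32.125) ≈ 5.67.

5.67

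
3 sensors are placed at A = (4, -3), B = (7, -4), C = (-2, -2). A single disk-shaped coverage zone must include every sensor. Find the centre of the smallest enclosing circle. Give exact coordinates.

Side lengths²: AB² = 10, AC² = 37, BC² = 85.
Since BC² = 85 ≥ 37 + 10 = 47, the angle opposite BC is not acute, so the smallest enclosing circle has BC as diameter.
Centre = midpoint of BC = (2.5, -3), r² = 85/4 = 21.25.
Centre = (2.5, -3).

(2.5, -3)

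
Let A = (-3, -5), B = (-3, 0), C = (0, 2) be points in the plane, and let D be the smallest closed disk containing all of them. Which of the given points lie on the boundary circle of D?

Side lengths²: AB² = 25, AC² = 58, BC² = 13.
Since AC² = 58 ≥ 25 + 13 = 38, the angle opposite AC is not acute, so the smallest enclosing circle has AC as diameter.
Centre = midpoint of AC = (-1.5, -1.5), r² = 58/4 = 14.5.
The points at distance exactly r from the centre are A, C — 2 points.

A, C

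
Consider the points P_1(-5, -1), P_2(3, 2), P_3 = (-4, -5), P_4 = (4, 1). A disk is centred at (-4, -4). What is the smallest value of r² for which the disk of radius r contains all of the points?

The required radius is the distance from (-4, -4) to the farthest point.
Squared distances: 10, 85, 1, 89.
Maximum is 89, attained at P_4.

89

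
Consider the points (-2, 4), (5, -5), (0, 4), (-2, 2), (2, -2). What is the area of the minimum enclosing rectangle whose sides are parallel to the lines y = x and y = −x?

32

In coordinates u = x + y, v = x − y the rectangle is axis-aligned; the map (x,y)→(u,v) scales areas by 2.
u-values: 2, 0, 4, 0, 0; range = 4 − 0 = 4.
v-values: -6, 10, -4, -4, 4; range = 10 − (-6) = 16.
Area = (4 × 16) / 2 = 32.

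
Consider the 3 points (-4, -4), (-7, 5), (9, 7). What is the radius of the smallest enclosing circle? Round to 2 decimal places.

Call the three points A, B, C in the order given.
Side lengths²: AB² = 90, AC² = 290, BC² = 260.
Since AC² = 290 < 260 + 90 = 350, the triangle is acute, so the smallest enclosing circle is the circumcircle.
Circumcentre = (1.4, 2.8), r² = 75.4.
r = √(75.4) ≈ 8.68.

8.68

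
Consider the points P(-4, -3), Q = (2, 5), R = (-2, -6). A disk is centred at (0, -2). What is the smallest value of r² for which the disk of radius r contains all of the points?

53

The required radius is the distance from (0, -2) to the farthest point.
Squared distances: 17, 53, 20.
Maximum is 53, attained at Q.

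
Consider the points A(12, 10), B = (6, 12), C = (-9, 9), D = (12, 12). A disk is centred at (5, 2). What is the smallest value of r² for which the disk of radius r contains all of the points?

The required radius is the distance from (5, 2) to the farthest point.
Squared distances: 113, 101, 245, 149.
Maximum is 245, attained at C.

245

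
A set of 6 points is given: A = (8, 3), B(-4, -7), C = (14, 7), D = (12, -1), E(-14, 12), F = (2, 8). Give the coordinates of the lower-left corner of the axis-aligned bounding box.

x-range [-14, 14], y-range [-7, 12].
The lower-left corner is (-14, -7).

(-14, -7)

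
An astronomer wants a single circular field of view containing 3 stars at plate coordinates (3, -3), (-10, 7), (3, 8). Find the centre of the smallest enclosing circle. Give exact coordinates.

(-81/26, 2.5)

Call the three points A, B, C in the order given.
Side lengths²: AB² = 269, AC² = 121, BC² = 170.
Since AB² = 269 < 170 + 121 = 291, the triangle is acute, so the smallest enclosing circle is the circumcircle.
Circumcentre = (-81/26, 2.5), r² = 22865/338.
Centre = (-81/26, 2.5).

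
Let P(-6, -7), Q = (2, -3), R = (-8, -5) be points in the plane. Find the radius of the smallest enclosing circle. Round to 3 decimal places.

Side lengths²: PQ² = 80, PR² = 8, QR² = 104.
Since QR² = 104 ≥ 80 + 8 = 88, the angle opposite QR is not acute, so the smallest enclosing circle has QR as diameter.
Centre = midpoint of QR = (-3, -4), r² = 104/4 = 26.
r = √26 ≈ 5.099.

5.099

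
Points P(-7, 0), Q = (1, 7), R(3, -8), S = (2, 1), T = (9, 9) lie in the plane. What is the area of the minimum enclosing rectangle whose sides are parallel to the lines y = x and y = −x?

In coordinates u = x + y, v = x − y the rectangle is axis-aligned; the map (x,y)→(u,v) scales areas by 2.
u-values: -7, 8, -5, 3, 18; range = 18 − (-7) = 25.
v-values: -7, -6, 11, 1, 0; range = 11 − (-7) = 18.
Area = (25 × 18) / 2 = 225.

225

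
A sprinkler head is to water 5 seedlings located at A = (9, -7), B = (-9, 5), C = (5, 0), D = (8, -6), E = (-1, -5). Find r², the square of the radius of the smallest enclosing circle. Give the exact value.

117

The farthest pair is A–B with squared distance 468. The circle on this segment as diameter has centre (0, -1) and r² = 468/4 = 117.
Check C: distance² to centre = 26 ≤ 117, so it lies inside.
All remaining points lie in this disk, and no smaller disk contains both endpoints, so this is the minimum enclosing circle.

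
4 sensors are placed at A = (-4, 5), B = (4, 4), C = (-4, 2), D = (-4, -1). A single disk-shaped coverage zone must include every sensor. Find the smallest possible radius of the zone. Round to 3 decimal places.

The minimum enclosing circle is determined by three boundary points: A, B, D.
Their circumcentre is (-0.3125, 2) with r² = 22.59765625.
The farthest remaining point C is at distance² 13.59765625 ≤ 22.59765625.
r = √(22.59765625) ≈ 4.754.

4.754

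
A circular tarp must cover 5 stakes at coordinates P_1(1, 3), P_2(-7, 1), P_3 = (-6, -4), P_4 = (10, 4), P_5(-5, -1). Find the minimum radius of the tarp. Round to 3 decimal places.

8.947

By Welzl's lemma the MEC is supported by two points (diametrically opposite) or three points (on a circumcircle).
The minimum enclosing circle is determined by three boundary points: P_2, P_3, P_4.
Their circumcentre is (21/11, 2/11) with r² = 9685/121.
The farthest remaining point P_5 is at distance² 5945/121 ≤ 9685/121.
r = √(9685/121) ≈ 8.947.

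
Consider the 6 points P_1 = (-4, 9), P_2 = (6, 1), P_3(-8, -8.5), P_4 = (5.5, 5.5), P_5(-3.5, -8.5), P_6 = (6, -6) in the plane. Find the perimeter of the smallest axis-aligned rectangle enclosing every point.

63

Width = max x − min x = 6 − (-8) = 14.
Height = max y − min y = 9 − (-8.5) = 17.5.
Perimeter = 2(14 + 17.5) = 63.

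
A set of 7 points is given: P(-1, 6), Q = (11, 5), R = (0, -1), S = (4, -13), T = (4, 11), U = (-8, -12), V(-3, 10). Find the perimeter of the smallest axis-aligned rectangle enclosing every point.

Width = max x − min x = 11 − (-8) = 19.
Height = max y − min y = 11 − (-13) = 24.
Perimeter = 2(19 + 24) = 86.

86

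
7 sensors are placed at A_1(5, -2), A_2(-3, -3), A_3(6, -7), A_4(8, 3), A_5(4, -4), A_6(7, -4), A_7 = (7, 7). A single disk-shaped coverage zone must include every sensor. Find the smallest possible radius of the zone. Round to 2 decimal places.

By Welzl's lemma the MEC is supported by two points (diametrically opposite) or three points (on a circumcircle).
The minimum enclosing circle is determined by three boundary points: A_2, A_3, A_7.
Their circumcentre is (99/26, 5/26) with r² = 19109/338.
The farthest remaining point A_6 is at distance² 9385/338 ≤ 19109/338.
r = √(19109/338) ≈ 7.52.

7.52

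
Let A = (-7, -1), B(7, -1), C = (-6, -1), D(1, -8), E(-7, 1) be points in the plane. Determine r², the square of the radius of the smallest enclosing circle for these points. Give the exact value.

12325/242

The minimum enclosing circle is determined by three boundary points: B, D, E.
Their circumcentre is (-3/22, -21/22) with r² = 12325/242.
The farthest remaining point A is at distance² 11401/242 ≤ 12325/242.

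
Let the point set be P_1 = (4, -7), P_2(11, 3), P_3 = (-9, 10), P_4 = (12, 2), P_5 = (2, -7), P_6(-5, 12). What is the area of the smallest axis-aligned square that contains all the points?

The bounding box has width 21 and height 19.
An axis-aligned square enclosing the set must have side ≥ max(width, height).
So the minimum side is max(21, 19) = 21.
Area = 21² = 441.

441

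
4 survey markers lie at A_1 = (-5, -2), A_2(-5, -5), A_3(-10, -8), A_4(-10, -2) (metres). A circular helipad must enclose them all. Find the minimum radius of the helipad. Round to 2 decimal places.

3.91

The minimum enclosing circle of a finite set is fixed by two of the points (as a diameter) or three (as a circumcircle).
The farthest pair is A_1–A_3 with squared distance 61. The circle on this segment as diameter has centre (-7.5, -5) and r² = 61/4 = 15.25.
Check A_2: distance² to centre = 6.25 ≤ 15.25, so it lies inside.
All remaining points lie in this disk, and no smaller disk contains both endpoints, so this is the minimum enclosing circle.
r = √(15.25) ≈ 3.91.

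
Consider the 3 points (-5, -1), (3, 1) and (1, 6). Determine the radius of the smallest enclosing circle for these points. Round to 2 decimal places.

4.65

Call the three points A, B, C in the order given.
Side lengths²: AB² = 68, AC² = 85, BC² = 29.
Since AC² = 85 < 68 + 29 = 97, the triangle is acute, so the smallest enclosing circle is the circumcircle.
Circumcentre = (-67/44, 23/11), r² = 41905/1936.
r = √(41905/1936) ≈ 4.65.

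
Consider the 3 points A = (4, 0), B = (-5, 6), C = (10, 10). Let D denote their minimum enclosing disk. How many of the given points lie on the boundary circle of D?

Side lengths²: AB² = 117, AC² = 136, BC² = 241.
Since BC² = 241 < 136 + 117 = 253, the triangle is acute, so the smallest enclosing circle is the circumcircle.
Circumcentre = (109/42, 107/14), r² = 53261/882.
The points at distance exactly r from the centre are A, B, C — 3 points.

3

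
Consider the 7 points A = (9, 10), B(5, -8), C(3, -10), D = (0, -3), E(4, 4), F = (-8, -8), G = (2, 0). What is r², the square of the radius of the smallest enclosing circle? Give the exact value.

The farthest pair is A–F with squared distance 613. The circle on this segment as diameter has centre (0.5, 1) and r² = 613/4 = 153.25.
Check B: distance² to centre = 101.25 ≤ 153.25, so it lies inside.
All remaining points lie in this disk, and no smaller disk contains both endpoints, so this is the minimum enclosing circle.

153.25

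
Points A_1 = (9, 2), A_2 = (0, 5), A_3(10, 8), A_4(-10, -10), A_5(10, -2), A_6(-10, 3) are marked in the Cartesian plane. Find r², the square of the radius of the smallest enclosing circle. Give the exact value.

181

The farthest pair is A_3–A_4 with squared distance 724. The circle on this segment as diameter has centre (0, -1) and r² = 724/4 = 181.
Check A_1: distance² to centre = 90 ≤ 181, so it lies inside.
All remaining points lie in this disk, and no smaller disk contains both endpoints, so this is the minimum enclosing circle.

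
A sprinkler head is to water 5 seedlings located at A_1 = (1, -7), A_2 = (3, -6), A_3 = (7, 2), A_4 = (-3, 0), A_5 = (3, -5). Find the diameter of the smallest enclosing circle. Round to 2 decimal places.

11.40

The minimum enclosing circle of a finite set is fixed by two of the points (as a diameter) or three (as a circumcircle).
The minimum enclosing circle is determined by three boundary points: A_1, A_3, A_4.
Their circumcentre is (2.5, -1.5) with r² = 32.5.
The farthest remaining point A_2 is at distance² 20.5 ≤ 32.5.
Diameter = 2r = 2√(32.5) ≈ 11.40.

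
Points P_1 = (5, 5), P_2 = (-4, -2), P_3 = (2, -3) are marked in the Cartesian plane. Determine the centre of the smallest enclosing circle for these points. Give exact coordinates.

Side lengths²: P_1P_2² = 130, P_1P_3² = 73, P_2P_3² = 37.
Since P_1P_2² = 130 ≥ 73 + 37 = 110, the angle opposite P_1P_2 is not acute, so the smallest enclosing circle has P_1P_2 as diameter.
Centre = midpoint of P_1P_2 = (0.5, 1.5), r² = 130/4 = 32.5.
Centre = (0.5, 1.5).

(0.5, 1.5)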